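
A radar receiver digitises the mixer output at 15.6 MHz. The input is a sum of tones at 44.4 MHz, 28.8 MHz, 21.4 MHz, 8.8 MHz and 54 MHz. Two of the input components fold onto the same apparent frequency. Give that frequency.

2.4 MHz

fs/2 = 7.8 MHz.
44.4 MHz mod fs = 13.2 MHz.
13.2 MHz > fs/2 = 7.8 MHz, folds to fs − 13.2 MHz = 2.4 MHz.
28.8 MHz mod fs = 13.2 MHz.
13.2 MHz > fs/2 = 7.8 MHz, folds to fs − 13.2 MHz = 2.4 MHz.
21.4 MHz mod fs = 5.8 MHz.
5.8 MHz ≤ fs/2 = 7.8 MHz, appears at 5.8 MHz.
8.8 MHz > fs/2 = 7.8 MHz, folds to fs − 8.8 MHz = 6.8 MHz.
54 MHz mod fs = 7.2 MHz.
7.2 MHz ≤ fs/2 = 7.8 MHz, appears at 7.2 MHz.
28.8 MHz and 44.4 MHz both map to 2.4 MHz.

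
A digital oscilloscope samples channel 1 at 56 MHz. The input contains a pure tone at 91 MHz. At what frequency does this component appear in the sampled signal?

21 MHz

91 MHz mod fs = 35 MHz.
35 MHz > fs/2 = 28 MHz, folds to fs − 35 MHz = 21 MHz.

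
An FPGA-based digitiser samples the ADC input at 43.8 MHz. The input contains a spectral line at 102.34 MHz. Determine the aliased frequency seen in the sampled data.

14.74 MHz

102.34 MHz mod fs = 14.74 MHz.
14.74 MHz ≤ fs/2 = 21.9 MHz, appears at 14.74 MHz.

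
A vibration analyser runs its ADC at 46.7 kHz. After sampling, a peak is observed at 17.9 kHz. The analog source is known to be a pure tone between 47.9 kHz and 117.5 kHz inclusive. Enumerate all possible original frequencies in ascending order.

64.6 kHz, 75.5 kHz, 111.3 kHz

Frequencies that alias to 17.9 kHz are k·fs ± 17.9 kHz for integer k ≥ 0.
k=0: 17.9 kHz.
k=1: 28.8 kHz, 64.6 kHz.
k=2: 75.5 kHz, 111.3 kHz.
k=3: 122.2 kHz, 158 kHz.
Within [47.9 kHz, 117.5 kHz]: 64.6 kHz, 75.5 kHz, 111.3 kHz.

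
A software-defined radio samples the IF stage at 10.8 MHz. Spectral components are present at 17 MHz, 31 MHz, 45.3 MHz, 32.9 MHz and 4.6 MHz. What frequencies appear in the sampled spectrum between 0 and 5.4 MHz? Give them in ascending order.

fs/2 = 5.4 MHz.
17 MHz mod fs = 6.2 MHz.
6.2 MHz > fs/2 = 5.4 MHz, folds to fs − 6.2 MHz = 4.6 MHz.
31 MHz mod fs = 9.4 MHz.
9.4 MHz > fs/2 = 5.4 MHz, folds to fs − 9.4 MHz = 1.4 MHz.
45.3 MHz mod fs = 2.1 MHz.
2.1 MHz ≤ fs/2 = 5.4 MHz, appears at 2.1 MHz.
32.9 MHz mod fs = 0.5 MHz.
0.5 MHz ≤ fs/2 = 5.4 MHz, appears at 0.5 MHz.
4.6 MHz ≤ fs/2 = 5.4 MHz, passes unchanged.
Distinct values: {0.5 MHz, 1.4 MHz, 2.1 MHz, 4.6 MHz}.

0.5 MHz, 1.4 MHz, 2.1 MHz, 4.6 MHz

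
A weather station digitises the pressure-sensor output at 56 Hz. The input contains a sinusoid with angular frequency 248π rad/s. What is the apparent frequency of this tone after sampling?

12 Hz

ω = 248π rad/s → f = ω/(2π) = 124 Hz.
124 Hz mod fs = 12 Hz.
12 Hz ≤ fs/2 = 28 Hz, appears at 12 Hz.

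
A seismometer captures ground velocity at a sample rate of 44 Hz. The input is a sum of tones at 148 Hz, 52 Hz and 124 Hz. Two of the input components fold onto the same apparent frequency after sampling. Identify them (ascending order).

52 Hz, 124 Hz

fs/2 = 22 Hz.
148 Hz mod fs = 16 Hz.
16 Hz ≤ fs/2 = 22 Hz, appears at 16 Hz.
52 Hz mod fs = 8 Hz.
8 Hz ≤ fs/2 = 22 Hz, appears at 8 Hz.
124 Hz mod fs = 36 Hz.
36 Hz > fs/2 = 22 Hz, folds to fs − 36 Hz = 8 Hz.
52 Hz and 124 Hz both map to 8 Hz.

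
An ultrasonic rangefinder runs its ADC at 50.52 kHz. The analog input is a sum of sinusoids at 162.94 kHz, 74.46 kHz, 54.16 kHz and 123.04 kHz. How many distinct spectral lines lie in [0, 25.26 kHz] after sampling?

fs/2 = 25.26 kHz.
162.94 kHz mod fs = 11.38 kHz.
11.38 kHz ≤ fs/2 = 25.26 kHz, appears at 11.38 kHz.
74.46 kHz mod fs = 23.94 kHz.
23.94 kHz ≤ fs/2 = 25.26 kHz, appears at 23.94 kHz.
54.16 kHz mod fs = 3.64 kHz.
3.64 kHz ≤ fs/2 = 25.26 kHz, appears at 3.64 kHz.
123.04 kHz mod fs = 22 kHz.
22 kHz ≤ fs/2 = 25.26 kHz, appears at 22 kHz.
Distinct values: {3.64 kHz, 11.38 kHz, 22 kHz, 23.94 kHz} → 4.

4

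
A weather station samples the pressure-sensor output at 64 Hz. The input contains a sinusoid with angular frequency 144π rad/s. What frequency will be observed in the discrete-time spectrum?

ω = 144π rad/s → f = ω/(2π) = 72 Hz.
72 Hz mod fs = 8 Hz.
8 Hz ≤ fs/2 = 32 Hz, appears at 8 Hz.

8 Hz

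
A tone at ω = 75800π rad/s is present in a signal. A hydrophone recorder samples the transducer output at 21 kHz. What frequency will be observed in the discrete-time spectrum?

4.1 kHz

ω = 75800π rad/s → f = ω/(2π) = 37900 Hz = 37.9 kHz.
37.9 kHz mod fs = 16.9 kHz.
16.9 kHz > fs/2 = 10.5 kHz, folds to fs − 16.9 kHz = 4.1 kHz.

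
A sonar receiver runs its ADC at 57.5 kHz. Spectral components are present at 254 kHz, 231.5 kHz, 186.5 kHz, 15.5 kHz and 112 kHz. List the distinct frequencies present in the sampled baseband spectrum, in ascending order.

1.5 kHz, 3 kHz, 14 kHz, 15.5 kHz, 24 kHz

fs/2 = 28.75 kHz.
254 kHz mod fs = 24 kHz.
24 kHz ≤ fs/2 = 28.75 kHz, appears at 24 kHz.
231.5 kHz mod fs = 1.5 kHz.
1.5 kHz ≤ fs/2 = 28.75 kHz, appears at 1.5 kHz.
186.5 kHz mod fs = 14 kHz.
14 kHz ≤ fs/2 = 28.75 kHz, appears at 14 kHz.
15.5 kHz ≤ fs/2 = 28.75 kHz, passes unchanged.
112 kHz mod fs = 54.5 kHz.
54.5 kHz > fs/2 = 28.75 kHz, folds to fs − 54.5 kHz = 3 kHz.
Distinct values: {1.5 kHz, 3 kHz, 14 kHz, 15.5 kHz, 24 kHz}.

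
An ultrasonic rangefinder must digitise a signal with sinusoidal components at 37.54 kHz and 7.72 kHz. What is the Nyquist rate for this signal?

Highest-frequency component: 37.54 kHz.
Nyquist rate = 2 × 37.54 kHz = 75.08 kHz.

75.08 kHz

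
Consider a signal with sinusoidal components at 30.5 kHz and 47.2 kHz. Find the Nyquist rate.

94.4 kHz

Highest-frequency component: 47.2 kHz.
Nyquist rate = 2 × 47.2 kHz = 94.4 kHz.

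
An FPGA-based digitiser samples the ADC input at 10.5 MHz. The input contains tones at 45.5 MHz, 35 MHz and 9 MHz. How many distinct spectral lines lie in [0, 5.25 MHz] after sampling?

fs/2 = 5.25 MHz.
45.5 MHz mod fs = 3.5 MHz.
3.5 MHz ≤ fs/2 = 5.25 MHz, appears at 3.5 MHz.
35 MHz mod fs = 3.5 MHz.
3.5 MHz ≤ fs/2 = 5.25 MHz, appears at 3.5 MHz.
9 MHz > fs/2 = 5.25 MHz, folds to fs − 9 MHz = 1.5 MHz.
Distinct values: {1.5 MHz, 3.5 MHz} → 2.

2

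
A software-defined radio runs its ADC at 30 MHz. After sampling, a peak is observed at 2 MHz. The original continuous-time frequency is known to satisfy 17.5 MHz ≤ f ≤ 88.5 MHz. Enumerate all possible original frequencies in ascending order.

28 MHz, 32 MHz, 58 MHz, 62 MHz, 88 MHz

Frequencies that alias to 2 MHz are k·fs ± 2 MHz for integer k ≥ 0.
k=0: 2 MHz.
k=1: 28 MHz, 32 MHz.
k=2: 58 MHz, 62 MHz.
k=3: 88 MHz, 92 MHz.
k=4: 118 MHz, 122 MHz.
Within [17.5 MHz, 88.5 MHz]: 28 MHz, 32 MHz, 58 MHz, 62 MHz, 88 MHz.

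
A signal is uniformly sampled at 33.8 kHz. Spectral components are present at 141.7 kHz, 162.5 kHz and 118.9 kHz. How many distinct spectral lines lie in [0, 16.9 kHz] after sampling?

2

fs/2 = 16.9 kHz.
141.7 kHz mod fs = 6.5 kHz.
6.5 kHz ≤ fs/2 = 16.9 kHz, appears at 6.5 kHz.
162.5 kHz mod fs = 27.3 kHz.
27.3 kHz > fs/2 = 16.9 kHz, folds to fs − 27.3 kHz = 6.5 kHz.
118.9 kHz mod fs = 17.5 kHz.
17.5 kHz > fs/2 = 16.9 kHz, folds to fs − 17.5 kHz = 16.3 kHz.
Distinct values: {6.5 kHz, 16.3 kHz} → 2.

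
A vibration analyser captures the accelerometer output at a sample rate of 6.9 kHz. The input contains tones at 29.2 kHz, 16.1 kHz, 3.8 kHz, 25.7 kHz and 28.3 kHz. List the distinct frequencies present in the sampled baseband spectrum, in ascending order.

fs/2 = 3.45 kHz.
29.2 kHz mod fs = 1.6 kHz.
1.6 kHz ≤ fs/2 = 3.45 kHz, appears at 1.6 kHz.
16.1 kHz mod fs = 2.3 kHz.
2.3 kHz ≤ fs/2 = 3.45 kHz, appears at 2.3 kHz.
3.8 kHz > fs/2 = 3.45 kHz, folds to fs − 3.8 kHz = 3.1 kHz.
25.7 kHz mod fs = 5 kHz.
5 kHz > fs/2 = 3.45 kHz, folds to fs − 5 kHz = 1.9 kHz.
28.3 kHz mod fs = 0.7 kHz.
0.7 kHz ≤ fs/2 = 3.45 kHz, appears at 0.7 kHz.
Distinct values: {0.7 kHz, 1.6 kHz, 1.9 kHz, 2.3 kHz, 3.1 kHz}.

0.7 kHz, 1.6 kHz, 1.9 kHz, 2.3 kHz, 3.1 kHz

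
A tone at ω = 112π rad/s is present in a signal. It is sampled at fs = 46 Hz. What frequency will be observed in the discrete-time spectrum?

10 Hz

ω = 112π rad/s → f = ω/(2π) = 56 Hz.
56 Hz mod fs = 10 Hz.
10 Hz ≤ fs/2 = 23 Hz, appears at 10 Hz.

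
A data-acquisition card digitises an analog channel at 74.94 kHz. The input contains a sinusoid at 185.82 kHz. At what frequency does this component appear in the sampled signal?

185.82 kHz mod fs = 35.94 kHz.
35.94 kHz ≤ fs/2 = 37.47 kHz, appears at 35.94 kHz.

35.94 kHz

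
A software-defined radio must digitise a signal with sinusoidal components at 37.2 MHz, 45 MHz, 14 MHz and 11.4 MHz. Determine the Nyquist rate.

Highest-frequency component: 45 MHz.
Nyquist rate = 2 × 45 MHz = 90 MHz.

90 MHz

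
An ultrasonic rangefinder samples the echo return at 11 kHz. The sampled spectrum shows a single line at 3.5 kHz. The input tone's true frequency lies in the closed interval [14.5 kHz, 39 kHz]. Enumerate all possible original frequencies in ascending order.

14.5 kHz, 18.5 kHz, 25.5 kHz, 29.5 kHz, 36.5 kHz

Frequencies that alias to 3.5 kHz are k·fs ± 3.5 kHz for integer k ≥ 0.
k=0: 3.5 kHz.
k=1: 7.5 kHz, 14.5 kHz.
k=2: 18.5 kHz, 25.5 kHz.
k=3: 29.5 kHz, 36.5 kHz.
k=4: 40.5 kHz, 47.5 kHz.
Within [14.5 kHz, 39 kHz]: 14.5 kHz, 18.5 kHz, 25.5 kHz, 29.5 kHz, 36.5 kHz.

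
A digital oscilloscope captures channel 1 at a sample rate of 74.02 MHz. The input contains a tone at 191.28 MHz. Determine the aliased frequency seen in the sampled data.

191.28 MHz mod fs = 43.24 MHz.
43.24 MHz > fs/2 = 37.01 MHz, folds to fs − 43.24 MHz = 30.78 MHz.

30.78 MHz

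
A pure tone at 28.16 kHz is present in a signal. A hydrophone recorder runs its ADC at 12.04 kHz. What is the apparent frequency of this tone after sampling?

4.08 kHz

28.16 kHz mod fs = 4.08 kHz.
4.08 kHz ≤ fs/2 = 6.02 kHz, appears at 4.08 kHz.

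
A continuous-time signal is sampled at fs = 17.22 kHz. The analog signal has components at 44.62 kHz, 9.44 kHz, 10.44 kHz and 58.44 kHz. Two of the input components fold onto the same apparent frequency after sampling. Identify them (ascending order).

fs/2 = 8.61 kHz.
44.62 kHz mod fs = 10.18 kHz.
10.18 kHz > fs/2 = 8.61 kHz, folds to fs − 10.18 kHz = 7.04 kHz.
9.44 kHz > fs/2 = 8.61 kHz, folds to fs − 9.44 kHz = 7.78 kHz.
10.44 kHz > fs/2 = 8.61 kHz, folds to fs − 10.44 kHz = 6.78 kHz.
58.44 kHz mod fs = 6.78 kHz.
6.78 kHz ≤ fs/2 = 8.61 kHz, appears at 6.78 kHz.
10.44 kHz and 58.44 kHz both map to 6.78 kHz.

10.44 kHz, 58.44 kHz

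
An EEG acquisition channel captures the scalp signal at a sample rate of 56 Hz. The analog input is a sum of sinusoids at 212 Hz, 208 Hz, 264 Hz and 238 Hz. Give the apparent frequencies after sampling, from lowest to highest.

12 Hz, 14 Hz, 16 Hz

fs/2 = 28 Hz.
212 Hz mod fs = 44 Hz.
44 Hz > fs/2 = 28 Hz, folds to fs − 44 Hz = 12 Hz.
208 Hz mod fs = 40 Hz.
40 Hz > fs/2 = 28 Hz, folds to fs − 40 Hz = 16 Hz.
264 Hz mod fs = 40 Hz.
40 Hz > fs/2 = 28 Hz, folds to fs − 40 Hz = 16 Hz.
238 Hz mod fs = 14 Hz.
14 Hz ≤ fs/2 = 28 Hz, appears at 14 Hz.
Distinct values: {12 Hz, 14 Hz, 16 Hz}.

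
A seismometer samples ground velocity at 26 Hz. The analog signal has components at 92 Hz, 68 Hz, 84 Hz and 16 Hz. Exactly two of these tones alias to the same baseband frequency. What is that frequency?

fs/2 = 13 Hz.
92 Hz mod fs = 14 Hz.
14 Hz > fs/2 = 13 Hz, folds to fs − 14 Hz = 12 Hz.
68 Hz mod fs = 16 Hz.
16 Hz > fs/2 = 13 Hz, folds to fs − 16 Hz = 10 Hz.
84 Hz mod fs = 6 Hz.
6 Hz ≤ fs/2 = 13 Hz, appears at 6 Hz.
16 Hz > fs/2 = 13 Hz, folds to fs − 16 Hz = 10 Hz.
16 Hz and 68 Hz both map to 10 Hz.

10 Hz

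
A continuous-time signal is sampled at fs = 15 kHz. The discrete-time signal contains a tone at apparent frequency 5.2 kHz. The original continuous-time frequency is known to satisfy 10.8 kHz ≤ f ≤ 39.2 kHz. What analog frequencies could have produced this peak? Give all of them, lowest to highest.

20.2 kHz, 24.8 kHz, 35.2 kHz

Frequencies that alias to 5.2 kHz are k·fs ± 5.2 kHz for integer k ≥ 0.
k=0: 5.2 kHz.
k=1: 9.8 kHz, 20.2 kHz.
k=2: 24.8 kHz, 35.2 kHz.
k=3: 39.8 kHz, 50.2 kHz.
Within [10.8 kHz, 39.2 kHz]: 20.2 kHz, 24.8 kHz, 35.2 kHz.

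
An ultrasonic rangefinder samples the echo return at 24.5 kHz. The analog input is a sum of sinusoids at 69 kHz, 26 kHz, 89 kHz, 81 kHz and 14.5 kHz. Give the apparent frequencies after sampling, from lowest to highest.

1.5 kHz, 4.5 kHz, 7.5 kHz, 9 kHz, 10 kHz

fs/2 = 12.25 kHz.
69 kHz mod fs = 20 kHz.
20 kHz > fs/2 = 12.25 kHz, folds to fs − 20 kHz = 4.5 kHz.
26 kHz mod fs = 1.5 kHz.
1.5 kHz ≤ fs/2 = 12.25 kHz, appears at 1.5 kHz.
89 kHz mod fs = 15.5 kHz.
15.5 kHz > fs/2 = 12.25 kHz, folds to fs − 15.5 kHz = 9 kHz.
81 kHz mod fs = 7.5 kHz.
7.5 kHz ≤ fs/2 = 12.25 kHz, appears at 7.5 kHz.
14.5 kHz > fs/2 = 12.25 kHz, folds to fs − 14.5 kHz = 10 kHz.
Distinct values: {1.5 kHz, 4.5 kHz, 7.5 kHz, 9 kHz, 10 kHz}.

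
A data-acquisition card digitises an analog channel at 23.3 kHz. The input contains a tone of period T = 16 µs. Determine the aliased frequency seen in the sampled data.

T = 16 µs → f = 1/T = 62.5 kHz.
62.5 kHz mod fs = 15.9 kHz.
15.9 kHz > fs/2 = 11.65 kHz, folds to fs − 15.9 kHz = 7.4 kHz.

7.4 kHz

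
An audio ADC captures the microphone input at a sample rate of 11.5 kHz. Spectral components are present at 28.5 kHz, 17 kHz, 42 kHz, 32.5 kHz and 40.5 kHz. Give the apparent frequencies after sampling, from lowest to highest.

2 kHz, 4 kHz, 5.5 kHz

fs/2 = 5.75 kHz.
28.5 kHz mod fs = 5.5 kHz.
5.5 kHz ≤ fs/2 = 5.75 kHz, appears at 5.5 kHz.
17 kHz mod fs = 5.5 kHz.
5.5 kHz ≤ fs/2 = 5.75 kHz, appears at 5.5 kHz.
42 kHz mod fs = 7.5 kHz.
7.5 kHz > fs/2 = 5.75 kHz, folds to fs − 7.5 kHz = 4 kHz.
32.5 kHz mod fs = 9.5 kHz.
9.5 kHz > fs/2 = 5.75 kHz, folds to fs − 9.5 kHz = 2 kHz.
40.5 kHz mod fs = 6 kHz.
6 kHz > fs/2 = 5.75 kHz, folds to fs − 6 kHz = 5.5 kHz.
Distinct values: {2 kHz, 4 kHz, 5.5 kHz}.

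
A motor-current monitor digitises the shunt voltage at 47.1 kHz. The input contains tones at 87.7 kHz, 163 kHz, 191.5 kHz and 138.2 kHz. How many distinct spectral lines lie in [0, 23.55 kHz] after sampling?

fs/2 = 23.55 kHz.
87.7 kHz mod fs = 40.6 kHz.
40.6 kHz > fs/2 = 23.55 kHz, folds to fs − 40.6 kHz = 6.5 kHz.
163 kHz mod fs = 21.7 kHz.
21.7 kHz ≤ fs/2 = 23.55 kHz, appears at 21.7 kHz.
191.5 kHz mod fs = 3.1 kHz.
3.1 kHz ≤ fs/2 = 23.55 kHz, appears at 3.1 kHz.
138.2 kHz mod fs = 44 kHz.
44 kHz > fs/2 = 23.55 kHz, folds to fs − 44 kHz = 3.1 kHz.
Distinct values: {3.1 kHz, 6.5 kHz, 21.7 kHz} → 3.

3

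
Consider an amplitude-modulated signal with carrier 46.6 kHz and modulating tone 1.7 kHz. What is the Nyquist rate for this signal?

96.6 kHz

AM sidebands sit at fc ± fm = 44.9 kHz and 48.3 kHz.
Highest-frequency component: 48.3 kHz.
Nyquist rate = 2 × 48.3 kHz = 96.6 kHz.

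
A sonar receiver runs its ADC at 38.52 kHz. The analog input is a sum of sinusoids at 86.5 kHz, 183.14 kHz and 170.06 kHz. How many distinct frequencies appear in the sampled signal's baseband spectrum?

2

fs/2 = 19.26 kHz.
86.5 kHz mod fs = 9.46 kHz.
9.46 kHz ≤ fs/2 = 19.26 kHz, appears at 9.46 kHz.
183.14 kHz mod fs = 29.06 kHz.
29.06 kHz > fs/2 = 19.26 kHz, folds to fs − 29.06 kHz = 9.46 kHz.
170.06 kHz mod fs = 15.98 kHz.
15.98 kHz ≤ fs/2 = 19.26 kHz, appears at 15.98 kHz.
Distinct values: {9.46 kHz, 15.98 kHz} → 2.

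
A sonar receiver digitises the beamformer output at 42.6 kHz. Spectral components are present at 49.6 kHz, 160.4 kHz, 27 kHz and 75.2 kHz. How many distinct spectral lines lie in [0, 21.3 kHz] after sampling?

fs/2 = 21.3 kHz.
49.6 kHz mod fs = 7 kHz.
7 kHz ≤ fs/2 = 21.3 kHz, appears at 7 kHz.
160.4 kHz mod fs = 32.6 kHz.
32.6 kHz > fs/2 = 21.3 kHz, folds to fs − 32.6 kHz = 10 kHz.
27 kHz > fs/2 = 21.3 kHz, folds to fs − 27 kHz = 15.6 kHz.
75.2 kHz mod fs = 32.6 kHz.
32.6 kHz > fs/2 = 21.3 kHz, folds to fs − 32.6 kHz = 10 kHz.
Distinct values: {7 kHz, 10 kHz, 15.6 kHz} → 3.

3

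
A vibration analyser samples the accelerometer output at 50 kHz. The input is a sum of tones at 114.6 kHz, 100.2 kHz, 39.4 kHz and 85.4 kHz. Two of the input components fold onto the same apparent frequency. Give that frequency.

14.6 kHz

fs/2 = 25 kHz.
114.6 kHz mod fs = 14.6 kHz.
14.6 kHz ≤ fs/2 = 25 kHz, appears at 14.6 kHz.
100.2 kHz mod fs = 0.2 kHz.
0.2 kHz ≤ fs/2 = 25 kHz, appears at 0.2 kHz.
39.4 kHz > fs/2 = 25 kHz, folds to fs − 39.4 kHz = 10.6 kHz.
85.4 kHz mod fs = 35.4 kHz.
35.4 kHz > fs/2 = 25 kHz, folds to fs − 35.4 kHz = 14.6 kHz.
85.4 kHz and 114.6 kHz both map to 14.6 kHz.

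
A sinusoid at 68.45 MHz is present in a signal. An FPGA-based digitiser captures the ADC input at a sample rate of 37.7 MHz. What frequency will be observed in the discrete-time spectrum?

68.45 MHz mod fs = 30.75 MHz.
30.75 MHz > fs/2 = 18.85 MHz, folds to fs − 30.75 MHz = 6.95 MHz.

6.95 MHz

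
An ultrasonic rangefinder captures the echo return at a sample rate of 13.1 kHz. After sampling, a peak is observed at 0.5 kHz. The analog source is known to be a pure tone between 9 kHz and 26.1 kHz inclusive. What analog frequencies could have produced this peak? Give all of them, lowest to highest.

Frequencies that alias to 0.5 kHz are k·fs ± 0.5 kHz for integer k ≥ 0.
k=0: 0.5 kHz.
k=1: 12.6 kHz, 13.6 kHz.
k=2: 25.7 kHz, 26.7 kHz.
k=3: 38.8 kHz, 39.8 kHz.
Within [9 kHz, 26.1 kHz]: 12.6 kHz, 13.6 kHz, 25.7 kHz.

12.6 kHz, 13.6 kHz, 25.7 kHz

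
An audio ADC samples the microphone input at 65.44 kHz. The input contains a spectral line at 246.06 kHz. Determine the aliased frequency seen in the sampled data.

15.7 kHz

246.06 kHz mod fs = 49.74 kHz.
49.74 kHz > fs/2 = 32.72 kHz, folds to fs − 49.74 kHz = 15.7 kHz.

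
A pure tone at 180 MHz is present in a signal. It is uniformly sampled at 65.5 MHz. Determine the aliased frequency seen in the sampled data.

16.5 MHz

180 MHz mod fs = 49 MHz.
49 MHz > fs/2 = 32.75 MHz, folds to fs − 49 MHz = 16.5 MHz.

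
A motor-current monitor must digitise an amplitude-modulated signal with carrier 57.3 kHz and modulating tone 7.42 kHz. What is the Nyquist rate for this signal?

129.44 kHz

AM sidebands sit at fc ± fm = 49.88 kHz and 64.72 kHz.
Highest-frequency component: 64.72 kHz.
Nyquist rate = 2 × 64.72 kHz = 129.44 kHz.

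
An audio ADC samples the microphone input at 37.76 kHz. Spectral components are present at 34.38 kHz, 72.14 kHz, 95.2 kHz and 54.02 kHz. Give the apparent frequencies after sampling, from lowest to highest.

3.38 kHz, 16.26 kHz, 18.08 kHz

fs/2 = 18.88 kHz.
34.38 kHz > fs/2 = 18.88 kHz, folds to fs − 34.38 kHz = 3.38 kHz.
72.14 kHz mod fs = 34.38 kHz.
34.38 kHz > fs/2 = 18.88 kHz, folds to fs − 34.38 kHz = 3.38 kHz.
95.2 kHz mod fs = 19.68 kHz.
19.68 kHz > fs/2 = 18.88 kHz, folds to fs − 19.68 kHz = 18.08 kHz.
54.02 kHz mod fs = 16.26 kHz.
16.26 kHz ≤ fs/2 = 18.88 kHz, appears at 16.26 kHz.
Distinct values: {3.38 kHz, 16.26 kHz, 18.08 kHz}.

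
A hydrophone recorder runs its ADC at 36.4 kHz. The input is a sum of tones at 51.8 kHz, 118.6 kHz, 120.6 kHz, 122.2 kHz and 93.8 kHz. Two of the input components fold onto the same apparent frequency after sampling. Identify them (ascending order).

fs/2 = 18.2 kHz.
51.8 kHz mod fs = 15.4 kHz.
15.4 kHz ≤ fs/2 = 18.2 kHz, appears at 15.4 kHz.
118.6 kHz mod fs = 9.4 kHz.
9.4 kHz ≤ fs/2 = 18.2 kHz, appears at 9.4 kHz.
120.6 kHz mod fs = 11.4 kHz.
11.4 kHz ≤ fs/2 = 18.2 kHz, appears at 11.4 kHz.
122.2 kHz mod fs = 13 kHz.
13 kHz ≤ fs/2 = 18.2 kHz, appears at 13 kHz.
93.8 kHz mod fs = 21 kHz.
21 kHz > fs/2 = 18.2 kHz, folds to fs − 21 kHz = 15.4 kHz.
51.8 kHz and 93.8 kHz both map to 15.4 kHz.

51.8 kHz, 93.8 kHz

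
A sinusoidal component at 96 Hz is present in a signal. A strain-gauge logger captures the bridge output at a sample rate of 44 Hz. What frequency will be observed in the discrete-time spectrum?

96 Hz mod fs = 8 Hz.
8 Hz ≤ fs/2 = 22 Hz, appears at 8 Hz.

8 Hz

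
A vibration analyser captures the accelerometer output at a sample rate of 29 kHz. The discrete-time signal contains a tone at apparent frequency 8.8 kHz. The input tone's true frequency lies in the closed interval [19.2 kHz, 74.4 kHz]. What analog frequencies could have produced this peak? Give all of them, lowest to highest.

20.2 kHz, 37.8 kHz, 49.2 kHz, 66.8 kHz

Frequencies that alias to 8.8 kHz are k·fs ± 8.8 kHz for integer k ≥ 0.
k=0: 8.8 kHz.
k=1: 20.2 kHz, 37.8 kHz.
k=2: 49.2 kHz, 66.8 kHz.
k=3: 78.2 kHz, 95.8 kHz.
Within [19.2 kHz, 74.4 kHz]: 20.2 kHz, 37.8 kHz, 49.2 kHz, 66.8 kHz.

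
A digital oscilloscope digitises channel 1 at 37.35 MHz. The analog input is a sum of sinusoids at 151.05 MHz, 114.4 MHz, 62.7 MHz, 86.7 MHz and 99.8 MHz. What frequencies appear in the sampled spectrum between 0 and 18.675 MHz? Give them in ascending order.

fs/2 = 18.675 MHz.
151.05 MHz mod fs = 1.65 MHz.
1.65 MHz ≤ fs/2 = 18.675 MHz, appears at 1.65 MHz.
114.4 MHz mod fs = 2.35 MHz.
2.35 MHz ≤ fs/2 = 18.675 MHz, appears at 2.35 MHz.
62.7 MHz mod fs = 25.35 MHz.
25.35 MHz > fs/2 = 18.675 MHz, folds to fs − 25.35 MHz = 12 MHz.
86.7 MHz mod fs = 12 MHz.
12 MHz ≤ fs/2 = 18.675 MHz, appears at 12 MHz.
99.8 MHz mod fs = 25.1 MHz.
25.1 MHz > fs/2 = 18.675 MHz, folds to fs − 25.1 MHz = 12.25 MHz.
Distinct values: {1.65 MHz, 2.35 MHz, 12 MHz, 12.25 MHz}.

1.65 MHz, 2.35 MHz, 12 MHz, 12.25 MHz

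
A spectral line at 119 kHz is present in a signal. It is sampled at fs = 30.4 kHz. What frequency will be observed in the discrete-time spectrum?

119 kHz mod fs = 27.8 kHz.
27.8 kHz > fs/2 = 15.2 kHz, folds to fs − 27.8 kHz = 2.6 kHz.

2.6 kHz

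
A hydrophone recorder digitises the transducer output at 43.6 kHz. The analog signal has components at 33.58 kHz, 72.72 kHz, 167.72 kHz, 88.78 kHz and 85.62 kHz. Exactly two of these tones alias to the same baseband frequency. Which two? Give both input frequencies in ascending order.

fs/2 = 21.8 kHz.
33.58 kHz > fs/2 = 21.8 kHz, folds to fs − 33.58 kHz = 10.02 kHz.
72.72 kHz mod fs = 29.12 kHz.
29.12 kHz > fs/2 = 21.8 kHz, folds to fs − 29.12 kHz = 14.48 kHz.
167.72 kHz mod fs = 36.92 kHz.
36.92 kHz > fs/2 = 21.8 kHz, folds to fs − 36.92 kHz = 6.68 kHz.
88.78 kHz mod fs = 1.58 kHz.
1.58 kHz ≤ fs/2 = 21.8 kHz, appears at 1.58 kHz.
85.62 kHz mod fs = 42.02 kHz.
42.02 kHz > fs/2 = 21.8 kHz, folds to fs − 42.02 kHz = 1.58 kHz.
85.62 kHz and 88.78 kHz both map to 1.58 kHz.

85.62 kHz, 88.78 kHz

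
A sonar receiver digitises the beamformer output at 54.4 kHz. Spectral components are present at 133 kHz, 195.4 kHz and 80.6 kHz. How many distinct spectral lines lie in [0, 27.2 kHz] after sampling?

fs/2 = 27.2 kHz.
133 kHz mod fs = 24.2 kHz.
24.2 kHz ≤ fs/2 = 27.2 kHz, appears at 24.2 kHz.
195.4 kHz mod fs = 32.2 kHz.
32.2 kHz > fs/2 = 27.2 kHz, folds to fs − 32.2 kHz = 22.2 kHz.
80.6 kHz mod fs = 26.2 kHz.
26.2 kHz ≤ fs/2 = 27.2 kHz, appears at 26.2 kHz.
Distinct values: {22.2 kHz, 24.2 kHz, 26.2 kHz} → 3.

3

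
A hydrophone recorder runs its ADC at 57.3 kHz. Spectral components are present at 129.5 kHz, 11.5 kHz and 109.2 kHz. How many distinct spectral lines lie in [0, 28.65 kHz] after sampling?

fs/2 = 28.65 kHz.
129.5 kHz mod fs = 14.9 kHz.
14.9 kHz ≤ fs/2 = 28.65 kHz, appears at 14.9 kHz.
11.5 kHz ≤ fs/2 = 28.65 kHz, passes unchanged.
109.2 kHz mod fs = 51.9 kHz.
51.9 kHz > fs/2 = 28.65 kHz, folds to fs − 51.9 kHz = 5.4 kHz.
Distinct values: {5.4 kHz, 11.5 kHz, 14.9 kHz} → 3.

3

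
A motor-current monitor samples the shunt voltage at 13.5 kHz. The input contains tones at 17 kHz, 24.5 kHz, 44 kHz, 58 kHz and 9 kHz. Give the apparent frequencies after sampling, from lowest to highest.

2.5 kHz, 3.5 kHz, 4 kHz, 4.5 kHz

fs/2 = 6.75 kHz.
17 kHz mod fs = 3.5 kHz.
3.5 kHz ≤ fs/2 = 6.75 kHz, appears at 3.5 kHz.
24.5 kHz mod fs = 11 kHz.
11 kHz > fs/2 = 6.75 kHz, folds to fs − 11 kHz = 2.5 kHz.
44 kHz mod fs = 3.5 kHz.
3.5 kHz ≤ fs/2 = 6.75 kHz, appears at 3.5 kHz.
58 kHz mod fs = 4 kHz.
4 kHz ≤ fs/2 = 6.75 kHz, appears at 4 kHz.
9 kHz > fs/2 = 6.75 kHz, folds to fs − 9 kHz = 4.5 kHz.
Distinct values: {2.5 kHz, 3.5 kHz, 4 kHz, 4.5 kHz}.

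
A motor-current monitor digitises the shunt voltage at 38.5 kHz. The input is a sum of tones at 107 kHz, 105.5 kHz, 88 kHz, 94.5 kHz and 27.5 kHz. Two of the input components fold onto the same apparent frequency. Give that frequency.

11 kHz

fs/2 = 19.25 kHz.
107 kHz mod fs = 30 kHz.
30 kHz > fs/2 = 19.25 kHz, folds to fs − 30 kHz = 8.5 kHz.
105.5 kHz mod fs = 28.5 kHz.
28.5 kHz > fs/2 = 19.25 kHz, folds to fs − 28.5 kHz = 10 kHz.
88 kHz mod fs = 11 kHz.
11 kHz ≤ fs/2 = 19.25 kHz, appears at 11 kHz.
94.5 kHz mod fs = 17.5 kHz.
17.5 kHz ≤ fs/2 = 19.25 kHz, appears at 17.5 kHz.
27.5 kHz > fs/2 = 19.25 kHz, folds to fs − 27.5 kHz = 11 kHz.
27.5 kHz and 88 kHz both map to 11 kHz.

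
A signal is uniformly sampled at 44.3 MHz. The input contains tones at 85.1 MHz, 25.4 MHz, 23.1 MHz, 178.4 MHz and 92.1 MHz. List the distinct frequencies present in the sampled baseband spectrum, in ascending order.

1.2 MHz, 3.5 MHz, 18.9 MHz, 21.2 MHz

fs/2 = 22.15 MHz.
85.1 MHz mod fs = 40.8 MHz.
40.8 MHz > fs/2 = 22.15 MHz, folds to fs − 40.8 MHz = 3.5 MHz.
25.4 MHz > fs/2 = 22.15 MHz, folds to fs − 25.4 MHz = 18.9 MHz.
23.1 MHz > fs/2 = 22.15 MHz, folds to fs − 23.1 MHz = 21.2 MHz.
178.4 MHz mod fs = 1.2 MHz.
1.2 MHz ≤ fs/2 = 22.15 MHz, appears at 1.2 MHz.
92.1 MHz mod fs = 3.5 MHz.
3.5 MHz ≤ fs/2 = 22.15 MHz, appears at 3.5 MHz.
Distinct values: {1.2 MHz, 3.5 MHz, 18.9 MHz, 21.2 MHz}.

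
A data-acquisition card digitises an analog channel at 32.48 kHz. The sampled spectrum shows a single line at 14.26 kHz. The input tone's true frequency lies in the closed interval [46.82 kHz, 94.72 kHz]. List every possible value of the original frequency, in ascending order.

50.7 kHz, 79.22 kHz, 83.18 kHz

Frequencies that alias to 14.26 kHz are k·fs ± 14.26 kHz for integer k ≥ 0.
k=0: 14.26 kHz.
k=1: 18.22 kHz, 46.74 kHz.
k=2: 50.7 kHz, 79.22 kHz.
k=3: 83.18 kHz, 111.7 kHz.
k=4: 115.66 kHz, 144.18 kHz.
Within [46.82 kHz, 94.72 kHz]: 50.7 kHz, 79.22 kHz, 83.18 kHz.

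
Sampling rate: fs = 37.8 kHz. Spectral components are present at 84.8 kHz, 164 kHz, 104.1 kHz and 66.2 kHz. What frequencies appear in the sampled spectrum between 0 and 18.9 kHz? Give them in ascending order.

9.2 kHz, 9.3 kHz, 9.4 kHz, 12.8 kHz

fs/2 = 18.9 kHz.
84.8 kHz mod fs = 9.2 kHz.
9.2 kHz ≤ fs/2 = 18.9 kHz, appears at 9.2 kHz.
164 kHz mod fs = 12.8 kHz.
12.8 kHz ≤ fs/2 = 18.9 kHz, appears at 12.8 kHz.
104.1 kHz mod fs = 28.5 kHz.
28.5 kHz > fs/2 = 18.9 kHz, folds to fs − 28.5 kHz = 9.3 kHz.
66.2 kHz mod fs = 28.4 kHz.
28.4 kHz > fs/2 = 18.9 kHz, folds to fs − 28.4 kHz = 9.4 kHz.
Distinct values: {9.2 kHz, 9.3 kHz, 9.4 kHz, 12.8 kHz}.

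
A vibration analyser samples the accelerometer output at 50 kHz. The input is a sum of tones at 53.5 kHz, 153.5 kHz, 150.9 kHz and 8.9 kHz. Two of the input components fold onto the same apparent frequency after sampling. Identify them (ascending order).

fs/2 = 25 kHz.
53.5 kHz mod fs = 3.5 kHz.
3.5 kHz ≤ fs/2 = 25 kHz, appears at 3.5 kHz.
153.5 kHz mod fs = 3.5 kHz.
3.5 kHz ≤ fs/2 = 25 kHz, appears at 3.5 kHz.
150.9 kHz mod fs = 0.9 kHz.
0.9 kHz ≤ fs/2 = 25 kHz, appears at 0.9 kHz.
8.9 kHz ≤ fs/2 = 25 kHz, passes unchanged.
53.5 kHz and 153.5 kHz both map to 3.5 kHz.

53.5 kHz, 153.5 kHz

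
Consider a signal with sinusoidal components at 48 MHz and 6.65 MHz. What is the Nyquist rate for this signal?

Highest-frequency component: 48 MHz.
Nyquist rate = 2 × 48 MHz = 96 MHz.

96 MHz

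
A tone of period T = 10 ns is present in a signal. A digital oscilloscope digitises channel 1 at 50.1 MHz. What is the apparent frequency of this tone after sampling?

T = 10 ns → f = 1/T = 100 MHz.
100 MHz mod fs = 49.9 MHz.
49.9 MHz > fs/2 = 25.05 MHz, folds to fs − 49.9 MHz = 0.2 MHz.

0.2 MHz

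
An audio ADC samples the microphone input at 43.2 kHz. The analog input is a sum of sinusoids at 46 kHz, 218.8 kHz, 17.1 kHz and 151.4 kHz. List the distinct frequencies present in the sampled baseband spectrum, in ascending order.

fs/2 = 21.6 kHz.
46 kHz mod fs = 2.8 kHz.
2.8 kHz ≤ fs/2 = 21.6 kHz, appears at 2.8 kHz.
218.8 kHz mod fs = 2.8 kHz.
2.8 kHz ≤ fs/2 = 21.6 kHz, appears at 2.8 kHz.
17.1 kHz ≤ fs/2 = 21.6 kHz, passes unchanged.
151.4 kHz mod fs = 21.8 kHz.
21.8 kHz > fs/2 = 21.6 kHz, folds to fs − 21.8 kHz = 21.4 kHz.
Distinct values: {2.8 kHz, 17.1 kHz, 21.4 kHz}.

2.8 kHz, 17.1 kHz, 21.4 kHz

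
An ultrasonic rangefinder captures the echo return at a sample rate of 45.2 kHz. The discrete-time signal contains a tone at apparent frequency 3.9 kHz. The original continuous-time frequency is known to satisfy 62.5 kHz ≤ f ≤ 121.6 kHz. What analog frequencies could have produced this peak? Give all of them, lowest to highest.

86.5 kHz, 94.3 kHz

Frequencies that alias to 3.9 kHz are k·fs ± 3.9 kHz for integer k ≥ 0.
k=0: 3.9 kHz.
k=1: 41.3 kHz, 49.1 kHz.
k=2: 86.5 kHz, 94.3 kHz.
k=3: 131.7 kHz, 139.5 kHz.
Within [62.5 kHz, 121.6 kHz]: 86.5 kHz, 94.3 kHz.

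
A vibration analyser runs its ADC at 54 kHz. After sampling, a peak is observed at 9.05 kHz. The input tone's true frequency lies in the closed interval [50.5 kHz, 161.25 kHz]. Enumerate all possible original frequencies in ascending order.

63.05 kHz, 98.95 kHz, 117.05 kHz, 152.95 kHz

Frequencies that alias to 9.05 kHz are k·fs ± 9.05 kHz for integer k ≥ 0.
k=0: 9.05 kHz.
k=1: 44.95 kHz, 63.05 kHz.
k=2: 98.95 kHz, 117.05 kHz.
k=3: 152.95 kHz, 171.05 kHz.
k=4: 206.95 kHz, 225.05 kHz.
Within [50.5 kHz, 161.25 kHz]: 63.05 kHz, 98.95 kHz, 117.05 kHz, 152.95 kHz.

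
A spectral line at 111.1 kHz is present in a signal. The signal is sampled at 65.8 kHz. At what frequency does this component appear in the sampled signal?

111.1 kHz mod fs = 45.3 kHz.
45.3 kHz > fs/2 = 32.9 kHz, folds to fs − 45.3 kHz = 20.5 kHz.

20.5 kHz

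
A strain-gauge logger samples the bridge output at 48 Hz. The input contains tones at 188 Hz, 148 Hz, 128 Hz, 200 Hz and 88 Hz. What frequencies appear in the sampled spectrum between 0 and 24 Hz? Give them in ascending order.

fs/2 = 24 Hz.
188 Hz mod fs = 44 Hz.
44 Hz > fs/2 = 24 Hz, folds to fs − 44 Hz = 4 Hz.
148 Hz mod fs = 4 Hz.
4 Hz ≤ fs/2 = 24 Hz, appears at 4 Hz.
128 Hz mod fs = 32 Hz.
32 Hz > fs/2 = 24 Hz, folds to fs − 32 Hz = 16 Hz.
200 Hz mod fs = 8 Hz.
8 Hz ≤ fs/2 = 24 Hz, appears at 8 Hz.
88 Hz mod fs = 40 Hz.
40 Hz > fs/2 = 24 Hz, folds to fs − 40 Hz = 8 Hz.
Distinct values: {4 Hz, 8 Hz, 16 Hz}.

4 Hz, 8 Hz, 16 Hz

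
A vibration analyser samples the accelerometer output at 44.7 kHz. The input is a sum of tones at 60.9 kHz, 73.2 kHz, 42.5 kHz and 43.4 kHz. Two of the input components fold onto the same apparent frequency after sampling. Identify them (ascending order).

fs/2 = 22.35 kHz.
60.9 kHz mod fs = 16.2 kHz.
16.2 kHz ≤ fs/2 = 22.35 kHz, appears at 16.2 kHz.
73.2 kHz mod fs = 28.5 kHz.
28.5 kHz > fs/2 = 22.35 kHz, folds to fs − 28.5 kHz = 16.2 kHz.
42.5 kHz > fs/2 = 22.35 kHz, folds to fs − 42.5 kHz = 2.2 kHz.
43.4 kHz > fs/2 = 22.35 kHz, folds to fs − 43.4 kHz = 1.3 kHz.
60.9 kHz and 73.2 kHz both map to 16.2 kHz.

60.9 kHz, 73.2 kHz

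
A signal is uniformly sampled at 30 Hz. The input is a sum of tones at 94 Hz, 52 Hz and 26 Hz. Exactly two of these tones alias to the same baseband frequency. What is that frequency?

4 Hz

fs/2 = 15 Hz.
94 Hz mod fs = 4 Hz.
4 Hz ≤ fs/2 = 15 Hz, appears at 4 Hz.
52 Hz mod fs = 22 Hz.
22 Hz > fs/2 = 15 Hz, folds to fs − 22 Hz = 8 Hz.
26 Hz > fs/2 = 15 Hz, folds to fs − 26 Hz = 4 Hz.
26 Hz and 94 Hz both map to 4 Hz.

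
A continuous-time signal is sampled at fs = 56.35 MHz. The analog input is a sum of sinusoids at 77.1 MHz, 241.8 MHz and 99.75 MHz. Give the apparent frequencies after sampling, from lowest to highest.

fs/2 = 28.175 MHz.
77.1 MHz mod fs = 20.75 MHz.
20.75 MHz ≤ fs/2 = 28.175 MHz, appears at 20.75 MHz.
241.8 MHz mod fs = 16.4 MHz.
16.4 MHz ≤ fs/2 = 28.175 MHz, appears at 16.4 MHz.
99.75 MHz mod fs = 43.4 MHz.
43.4 MHz > fs/2 = 28.175 MHz, folds to fs − 43.4 MHz = 12.95 MHz.
Distinct values: {12.95 MHz, 16.4 MHz, 20.75 MHz}.

12.95 MHz, 16.4 MHz, 20.75 MHz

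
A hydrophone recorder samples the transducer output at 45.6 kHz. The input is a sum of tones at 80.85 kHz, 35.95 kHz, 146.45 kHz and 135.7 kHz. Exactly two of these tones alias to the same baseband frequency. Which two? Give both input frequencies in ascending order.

35.95 kHz, 146.45 kHz

fs/2 = 22.8 kHz.
80.85 kHz mod fs = 35.25 kHz.
35.25 kHz > fs/2 = 22.8 kHz, folds to fs − 35.25 kHz = 10.35 kHz.
35.95 kHz > fs/2 = 22.8 kHz, folds to fs − 35.95 kHz = 9.65 kHz.
146.45 kHz mod fs = 9.65 kHz.
9.65 kHz ≤ fs/2 = 22.8 kHz, appears at 9.65 kHz.
135.7 kHz mod fs = 44.5 kHz.
44.5 kHz > fs/2 = 22.8 kHz, folds to fs − 44.5 kHz = 1.1 kHz.
35.95 kHz and 146.45 kHz both map to 9.65 kHz.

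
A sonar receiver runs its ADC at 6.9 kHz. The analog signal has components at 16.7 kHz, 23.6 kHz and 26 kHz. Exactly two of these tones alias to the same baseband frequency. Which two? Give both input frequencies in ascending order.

fs/2 = 3.45 kHz.
16.7 kHz mod fs = 2.9 kHz.
2.9 kHz ≤ fs/2 = 3.45 kHz, appears at 2.9 kHz.
23.6 kHz mod fs = 2.9 kHz.
2.9 kHz ≤ fs/2 = 3.45 kHz, appears at 2.9 kHz.
26 kHz mod fs = 5.3 kHz.
5.3 kHz > fs/2 = 3.45 kHz, folds to fs − 5.3 kHz = 1.6 kHz.
16.7 kHz and 23.6 kHz both map to 2.9 kHz.

16.7 kHz, 23.6 kHz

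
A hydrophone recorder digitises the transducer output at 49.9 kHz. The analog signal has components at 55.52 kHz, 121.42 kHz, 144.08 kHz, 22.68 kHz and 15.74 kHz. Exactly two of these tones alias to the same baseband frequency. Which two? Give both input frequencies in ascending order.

fs/2 = 24.95 kHz.
55.52 kHz mod fs = 5.62 kHz.
5.62 kHz ≤ fs/2 = 24.95 kHz, appears at 5.62 kHz.
121.42 kHz mod fs = 21.62 kHz.
21.62 kHz ≤ fs/2 = 24.95 kHz, appears at 21.62 kHz.
144.08 kHz mod fs = 44.28 kHz.
44.28 kHz > fs/2 = 24.95 kHz, folds to fs − 44.28 kHz = 5.62 kHz.
22.68 kHz ≤ fs/2 = 24.95 kHz, passes unchanged.
15.74 kHz ≤ fs/2 = 24.95 kHz, passes unchanged.
55.52 kHz and 144.08 kHz both map to 5.62 kHz.

55.52 kHz, 144.08 kHz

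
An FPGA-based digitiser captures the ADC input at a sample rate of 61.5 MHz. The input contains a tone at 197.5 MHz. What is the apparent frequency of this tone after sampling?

197.5 MHz mod fs = 13 MHz.
13 MHz ≤ fs/2 = 30.75 MHz, appears at 13 MHz.

13 MHz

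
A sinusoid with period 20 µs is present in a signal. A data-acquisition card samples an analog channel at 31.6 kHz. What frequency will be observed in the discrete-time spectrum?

T = 20 µs → f = 1/T = 50 kHz.
50 kHz mod fs = 18.4 kHz.
18.4 kHz > fs/2 = 15.8 kHz, folds to fs − 18.4 kHz = 13.2 kHz.

13.2 kHz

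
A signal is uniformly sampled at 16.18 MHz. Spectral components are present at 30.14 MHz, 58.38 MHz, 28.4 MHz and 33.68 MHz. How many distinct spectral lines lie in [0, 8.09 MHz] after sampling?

fs/2 = 8.09 MHz.
30.14 MHz mod fs = 13.96 MHz.
13.96 MHz > fs/2 = 8.09 MHz, folds to fs − 13.96 MHz = 2.22 MHz.
58.38 MHz mod fs = 9.84 MHz.
9.84 MHz > fs/2 = 8.09 MHz, folds to fs − 9.84 MHz = 6.34 MHz.
28.4 MHz mod fs = 12.22 MHz.
12.22 MHz > fs/2 = 8.09 MHz, folds to fs − 12.22 MHz = 3.96 MHz.
33.68 MHz mod fs = 1.32 MHz.
1.32 MHz ≤ fs/2 = 8.09 MHz, appears at 1.32 MHz.
Distinct values: {1.32 MHz, 2.22 MHz, 3.96 MHz, 6.34 MHz} → 4.

4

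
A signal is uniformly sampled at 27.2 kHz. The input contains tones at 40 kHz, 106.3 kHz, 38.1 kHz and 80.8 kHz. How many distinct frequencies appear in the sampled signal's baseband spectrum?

fs/2 = 13.6 kHz.
40 kHz mod fs = 12.8 kHz.
12.8 kHz ≤ fs/2 = 13.6 kHz, appears at 12.8 kHz.
106.3 kHz mod fs = 24.7 kHz.
24.7 kHz > fs/2 = 13.6 kHz, folds to fs − 24.7 kHz = 2.5 kHz.
38.1 kHz mod fs = 10.9 kHz.
10.9 kHz ≤ fs/2 = 13.6 kHz, appears at 10.9 kHz.
80.8 kHz mod fs = 26.4 kHz.
26.4 kHz > fs/2 = 13.6 kHz, folds to fs − 26.4 kHz = 0.8 kHz.
Distinct values: {0.8 kHz, 2.5 kHz, 10.9 kHz, 12.8 kHz} → 4.

4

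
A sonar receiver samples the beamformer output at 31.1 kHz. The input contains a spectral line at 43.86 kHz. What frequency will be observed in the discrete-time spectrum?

12.76 kHz

43.86 kHz mod fs = 12.76 kHz.
12.76 kHz ≤ fs/2 = 15.55 kHz, appears at 12.76 kHz.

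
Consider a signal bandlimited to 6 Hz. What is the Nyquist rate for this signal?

12 Hz

Nyquist rate = 2 × 6 Hz = 12 Hz.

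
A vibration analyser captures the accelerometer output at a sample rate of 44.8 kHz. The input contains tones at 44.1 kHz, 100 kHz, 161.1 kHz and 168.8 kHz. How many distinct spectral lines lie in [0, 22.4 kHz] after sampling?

fs/2 = 22.4 kHz.
44.1 kHz > fs/2 = 22.4 kHz, folds to fs − 44.1 kHz = 0.7 kHz.
100 kHz mod fs = 10.4 kHz.
10.4 kHz ≤ fs/2 = 22.4 kHz, appears at 10.4 kHz.
161.1 kHz mod fs = 26.7 kHz.
26.7 kHz > fs/2 = 22.4 kHz, folds to fs − 26.7 kHz = 18.1 kHz.
168.8 kHz mod fs = 34.4 kHz.
34.4 kHz > fs/2 = 22.4 kHz, folds to fs − 34.4 kHz = 10.4 kHz.
Distinct values: {0.7 kHz, 10.4 kHz, 18.1 kHz} → 3.

3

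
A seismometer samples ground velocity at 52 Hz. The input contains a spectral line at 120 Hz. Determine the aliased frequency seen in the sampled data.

120 Hz mod fs = 16 Hz.
16 Hz ≤ fs/2 = 26 Hz, appears at 16 Hz.

16 Hz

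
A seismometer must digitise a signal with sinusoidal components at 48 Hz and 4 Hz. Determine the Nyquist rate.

Highest-frequency component: 48 Hz.
Nyquist rate = 2 × 48 Hz = 96 Hz.

96 Hz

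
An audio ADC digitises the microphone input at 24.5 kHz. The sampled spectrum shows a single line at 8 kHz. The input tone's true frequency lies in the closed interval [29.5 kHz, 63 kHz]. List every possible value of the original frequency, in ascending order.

Frequencies that alias to 8 kHz are k·fs ± 8 kHz for integer k ≥ 0.
k=0: 8 kHz.
k=1: 16.5 kHz, 32.5 kHz.
k=2: 41 kHz, 57 kHz.
k=3: 65.5 kHz, 81.5 kHz.
Within [29.5 kHz, 63 kHz]: 32.5 kHz, 41 kHz, 57 kHz.

32.5 kHz, 41 kHz, 57 kHz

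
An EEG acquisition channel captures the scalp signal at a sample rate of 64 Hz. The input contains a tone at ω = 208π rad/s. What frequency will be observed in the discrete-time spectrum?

24 Hz

ω = 208π rad/s → f = ω/(2π) = 104 Hz.
104 Hz mod fs = 40 Hz.
40 Hz > fs/2 = 32 Hz, folds to fs − 40 Hz = 24 Hz.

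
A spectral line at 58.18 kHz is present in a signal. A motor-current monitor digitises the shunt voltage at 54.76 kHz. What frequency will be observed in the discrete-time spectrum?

58.18 kHz mod fs = 3.42 kHz.
3.42 kHz ≤ fs/2 = 27.38 kHz, appears at 3.42 kHz.

3.42 kHz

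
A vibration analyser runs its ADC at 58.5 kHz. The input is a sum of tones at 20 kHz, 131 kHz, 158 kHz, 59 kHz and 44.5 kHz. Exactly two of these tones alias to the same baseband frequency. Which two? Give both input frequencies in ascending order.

fs/2 = 29.25 kHz.
20 kHz ≤ fs/2 = 29.25 kHz, passes unchanged.
131 kHz mod fs = 14 kHz.
14 kHz ≤ fs/2 = 29.25 kHz, appears at 14 kHz.
158 kHz mod fs = 41 kHz.
41 kHz > fs/2 = 29.25 kHz, folds to fs − 41 kHz = 17.5 kHz.
59 kHz mod fs = 0.5 kHz.
0.5 kHz ≤ fs/2 = 29.25 kHz, appears at 0.5 kHz.
44.5 kHz > fs/2 = 29.25 kHz, folds to fs − 44.5 kHz = 14 kHz.
44.5 kHz and 131 kHz both map to 14 kHz.

44.5 kHz, 131 kHz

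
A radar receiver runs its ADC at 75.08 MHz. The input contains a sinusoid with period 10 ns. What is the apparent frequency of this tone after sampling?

24.92 MHz

T = 10 ns → f = 1/T = 100 MHz.
100 MHz mod fs = 24.92 MHz.
24.92 MHz ≤ fs/2 = 37.54 MHz, appears at 24.92 MHz.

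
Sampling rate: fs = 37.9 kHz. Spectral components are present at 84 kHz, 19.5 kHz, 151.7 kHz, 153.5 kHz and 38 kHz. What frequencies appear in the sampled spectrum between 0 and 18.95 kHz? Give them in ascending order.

fs/2 = 18.95 kHz.
84 kHz mod fs = 8.2 kHz.
8.2 kHz ≤ fs/2 = 18.95 kHz, appears at 8.2 kHz.
19.5 kHz > fs/2 = 18.95 kHz, folds to fs − 19.5 kHz = 18.4 kHz.
151.7 kHz mod fs = 0.1 kHz.
0.1 kHz ≤ fs/2 = 18.95 kHz, appears at 0.1 kHz.
153.5 kHz mod fs = 1.9 kHz.
1.9 kHz ≤ fs/2 = 18.95 kHz, appears at 1.9 kHz.
38 kHz mod fs = 0.1 kHz.
0.1 kHz ≤ fs/2 = 18.95 kHz, appears at 0.1 kHz.
Distinct values: {0.1 kHz, 1.9 kHz, 8.2 kHz, 18.4 kHz}.

0.1 kHz, 1.9 kHz, 8.2 kHz, 18.4 kHz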